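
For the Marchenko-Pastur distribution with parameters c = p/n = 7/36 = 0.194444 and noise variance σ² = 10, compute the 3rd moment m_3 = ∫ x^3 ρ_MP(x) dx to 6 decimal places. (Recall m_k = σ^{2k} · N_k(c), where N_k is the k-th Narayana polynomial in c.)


E[X³] = σ⁶ (1 + 3c + c²) (third MP moment). With σ² = 10 (so σ⁶ = 1000) and c = 7/36 = 0.194444: E[X³] = 1000 · (1 + 3·0.194444 + (0.194444)²) = 1000 · 1.621142.

So E[X^3] = 1621.141975.


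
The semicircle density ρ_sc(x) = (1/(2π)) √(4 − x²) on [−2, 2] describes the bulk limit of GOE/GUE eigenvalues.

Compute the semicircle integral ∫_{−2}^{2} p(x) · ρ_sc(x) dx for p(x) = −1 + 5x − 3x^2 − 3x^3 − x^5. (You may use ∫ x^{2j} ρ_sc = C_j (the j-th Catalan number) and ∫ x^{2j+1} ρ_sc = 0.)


Write p(x) = Σ a_i x^i, split into monomials and integrate each against ρ_sc separately.
Using ∫ x^{2j} ρ_sc = C_j = (1/(j+1)) C(2j, j) (Catalan numbers) and ∫ x^{2j+1} ρ_sc = 0 (odd monomials vanish by symmetry):
  i = 0 (even): a_0 · C_{0} = -1 · 1 = -1
  i = 1 (odd): ∫ x^1 ρ_sc = 0 (vanishes)
  i = 2 (even): a_2 · C_{1} = -3 · 1 = -3
  i = 3 (odd): ∫ x^3 ρ_sc = 0 (vanishes)
  i = 5 (odd): ∫ x^5 ρ_sc = 0 (vanishes)

Summing the contributions: ∫_{−2}^{2} p(x) ρ_sc(x) dx = (-1) + (-3) = -4.


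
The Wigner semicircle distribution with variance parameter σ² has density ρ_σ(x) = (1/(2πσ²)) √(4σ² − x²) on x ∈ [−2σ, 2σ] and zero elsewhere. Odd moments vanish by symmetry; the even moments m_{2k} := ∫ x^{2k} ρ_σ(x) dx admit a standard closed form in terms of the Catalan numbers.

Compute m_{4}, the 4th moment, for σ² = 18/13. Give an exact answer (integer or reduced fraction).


By the scaled semicircle moment identity, m_{2k} = σ^{2k} · C_k with k = 2.
C_2 = (1/(k+1)) · C(2k, k) = (1/3) · C(4, 2) = (1/3) · 6 = 2.
σ^{2k} = (σ²)^k = (18/13)^2 = 324/169.

Therefore m_{4} = σ^{4} · C_2 = (324/169) · 2 = 648/169.


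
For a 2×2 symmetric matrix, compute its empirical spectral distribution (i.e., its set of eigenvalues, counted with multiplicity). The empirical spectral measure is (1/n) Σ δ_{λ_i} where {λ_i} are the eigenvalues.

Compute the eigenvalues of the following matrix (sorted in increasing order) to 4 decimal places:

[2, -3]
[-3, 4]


Since M is real symmetric, both eigenvalues are real; they are the roots of det(λI − M) = λ² − (tr M) λ + det M.
tr M = 2 + 4 = 6.
det M = 2·4 − (-3)² = 8 − 9 = -1.
Characteristic polynomial: λ² − 6λ − 1 = 0.
Discriminant Δ = (tr M)² − 4·det M = 36 − (-4) = 40; √Δ = 6.324555.
λ = (tr M ± √Δ)/2 = (6 ± 6.324555)/2, giving (tr M − √Δ)/2 = -0.1623 and (tr M + √Δ)/2 = 6.1623.

Eigenvalues sorted in increasing order: [-0.1623, 6.1623].


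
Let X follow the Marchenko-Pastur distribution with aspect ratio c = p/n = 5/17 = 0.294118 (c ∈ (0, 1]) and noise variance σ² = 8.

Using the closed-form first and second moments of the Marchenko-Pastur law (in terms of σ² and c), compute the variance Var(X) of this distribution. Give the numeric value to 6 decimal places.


Recall the MP moments m_1 = E[X] = σ² and m_2 = E[X²] = σ⁴ (1 + c).
m_1 = E[X] = σ² = 8, so m_1² = 64.
m_2 = E[X²] = σ⁴ (1 + c) = 64 · (1 + 0.294118) = 64 · 1.294118 = 82.823529.
(Note m_2 − m_1² simplifies to c · σ⁴ = 0.294118 · 64.)

Var(X) = m_2 − m_1² = 82.823529 − 64 = 18.823529.


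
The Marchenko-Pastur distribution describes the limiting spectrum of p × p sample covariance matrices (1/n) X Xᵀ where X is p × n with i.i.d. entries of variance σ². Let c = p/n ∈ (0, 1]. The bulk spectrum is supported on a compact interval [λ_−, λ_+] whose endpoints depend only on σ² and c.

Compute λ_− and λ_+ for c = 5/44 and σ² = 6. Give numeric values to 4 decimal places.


c = 5/44 = 0.113636; √c = 0.337100.
λ_− = σ² (1 − √c)² = 6 · (1 − 0.337100)² = 6 · (0.662900)² = 2.636619.
λ_+ = σ² (1 + √c)² = 6 · (1 + 0.337100)² = 6 · (1.337100)² = 10.727017.

Rounded to 4 decimal places: λ_− ≈ 2.6366, λ_+ ≈ 10.7270.


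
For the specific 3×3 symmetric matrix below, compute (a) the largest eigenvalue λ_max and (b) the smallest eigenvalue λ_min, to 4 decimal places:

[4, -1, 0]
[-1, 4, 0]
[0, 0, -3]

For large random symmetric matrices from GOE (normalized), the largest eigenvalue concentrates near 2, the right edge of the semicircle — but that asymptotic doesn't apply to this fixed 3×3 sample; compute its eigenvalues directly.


Since M is real symmetric, all three eigenvalues are real; they are the roots of det(λI − M) = λ³ − (tr M) λ² + s λ − det M, where s is the sum of the principal 2×2 minors.
tr M = 4 + 4 + (-3) = 5.
s = (4·4 − (-1)²) + (4·(-3) − 0²) + (4·(-3) − 0²) = 15 + (-12) + (-12) = -9.
det M (expand along row 1) = 4·(-12) − (-1)·3 + 0·0 = -45.
Characteristic polynomial: λ³ − 5λ² − 9λ + 45 = 0.
Substitute λ = y + (tr M)/3 = y + 1.666667 to remove the quadratic term: y³ + p·y + q = 0 with p = s − (tr M)²/3 = -17.333333 and q = −2(tr M)³/27 + (tr M)·s/3 − det M = 20.740741.
Three real roots ⇒ use the trigonometric (Viète) form: r = 2√(−p/3) = 4.807402, φ = arccos(3q/(p·r)) = arccos(-0.746712) = 2.413901 rad.
y_k = r·cos(φ/3 − 2πk/3) for k = 0, 1, 2 gives y = 3.333333, 1.333333, -4.666667.
λ_k = y_k + 1.666667 gives λ = 5.0000, 3.0000, -3.0000 (check: the sum is 5.0000 = tr M).

Hence λ_max = 5.0000 and λ_min = -3.0000.


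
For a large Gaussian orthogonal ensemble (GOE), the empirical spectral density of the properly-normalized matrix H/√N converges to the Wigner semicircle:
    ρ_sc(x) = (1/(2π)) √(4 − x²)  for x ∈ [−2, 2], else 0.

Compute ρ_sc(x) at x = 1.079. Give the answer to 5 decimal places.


ρ_sc(x) = (1/(2π)) √(4 − x²). With x = 1.079:
  4 − x² = 4 − (1.079)² = 4 − 1.164241 = 2.835759.
  √(4 − x²) = 1.683971.
  1/(2π) = 0.159155.
  ρ_sc(1.079) = 0.159155 · 1.683971 = 0.268012.

Rounded to 5 decimal places: ρ_sc(1.079) ≈ 0.26801.


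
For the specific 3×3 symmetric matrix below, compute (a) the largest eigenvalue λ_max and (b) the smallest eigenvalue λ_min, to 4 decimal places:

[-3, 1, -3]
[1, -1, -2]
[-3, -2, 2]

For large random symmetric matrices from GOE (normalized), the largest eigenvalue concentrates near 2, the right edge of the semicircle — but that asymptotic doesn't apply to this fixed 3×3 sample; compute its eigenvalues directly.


Since M is real symmetric, all three eigenvalues are real; they are the roots of det(λI − M) = λ³ − (tr M) λ² + s λ − det M, where s is the sum of the principal 2×2 minors.
tr M = -3 + (-1) + 2 = -2.
s = ((-3)·(-1) − 1²) + ((-3)·2 − (-3)²) + ((-1)·2 − (-2)²) = 2 + (-15) + (-6) = -19.
det M (expand along row 1) = (-3)·(-6) − 1·(-4) + (-3)·(-5) = 37.
Characteristic polynomial: λ³ + 2λ² − 19λ − 37 = 0.
Substitute λ = y + (tr M)/3 = y − 0.666667 to remove the quadratic term: y³ + p·y + q = 0 with p = s − (tr M)²/3 = -20.333333 and q = −2(tr M)³/27 + (tr M)·s/3 − det M = -23.740741.
Three real roots ⇒ use the trigonometric (Viète) form: r = 2√(−p/3) = 5.206833, φ = arccos(3q/(p·r)) = arccos(0.672718) = 0.832920 rad.
y_k = r·cos(φ/3 − 2πk/3) for k = 0, 1, 2 gives y = 5.007437, -1.267793, -3.739644.
λ_k = y_k − 0.666667 gives λ = 4.3408, -1.9345, -4.4063 (check: the sum is -2.0000 = tr M).

Hence λ_max = 4.3408 and λ_min = -4.4063.


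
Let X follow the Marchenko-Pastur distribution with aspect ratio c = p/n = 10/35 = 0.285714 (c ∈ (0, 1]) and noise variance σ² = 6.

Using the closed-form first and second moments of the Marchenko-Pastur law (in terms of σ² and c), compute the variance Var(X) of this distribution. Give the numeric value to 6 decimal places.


Recall the MP moments m_1 = E[X] = σ² and m_2 = E[X²] = σ⁴ (1 + c).
m_1 = E[X] = σ² = 6, so m_1² = 36.
m_2 = E[X²] = σ⁴ (1 + c) = 36 · (1 + 0.285714) = 36 · 1.285714 = 46.285714.
(Note m_2 − m_1² simplifies to c · σ⁴ = 0.285714 · 36.)

Var(X) = m_2 − m_1² = 46.285714 − 36 = 10.285714.


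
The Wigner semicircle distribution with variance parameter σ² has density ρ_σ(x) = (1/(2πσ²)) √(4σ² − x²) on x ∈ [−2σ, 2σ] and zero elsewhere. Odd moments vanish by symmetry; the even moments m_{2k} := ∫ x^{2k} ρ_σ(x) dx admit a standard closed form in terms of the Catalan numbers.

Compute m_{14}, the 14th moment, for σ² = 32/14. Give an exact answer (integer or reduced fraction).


By the scaled semicircle moment identity, m_{2k} = σ^{2k} · C_k with k = 7.
C_7 = (1/(k+1)) · C(2k, k) = (1/8) · C(14, 7) = (1/8) · 3432 = 429.
σ^{2k} = (σ²)^k = (32/14)^7 = 268435456/823543.

Therefore m_{14} = σ^{14} · C_7 = (268435456/823543) · 429 = 115158810624/823543.


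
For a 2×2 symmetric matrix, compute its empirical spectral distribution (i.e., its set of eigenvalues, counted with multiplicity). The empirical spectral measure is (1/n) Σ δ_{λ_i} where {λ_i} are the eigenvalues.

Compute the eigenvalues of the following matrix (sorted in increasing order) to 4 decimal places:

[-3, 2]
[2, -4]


Since M is real symmetric, both eigenvalues are real; they are the roots of det(λI − M) = λ² − (tr M) λ + det M.
tr M = -3 + (-4) = -7.
det M = (-3)·(-4) − 2² = 12 − 4 = 8.
Characteristic polynomial: λ² + 7λ + 8 = 0.
Discriminant Δ = (tr M)² − 4·det M = 49 − 32 = 17; √Δ = 4.123106.
λ = (tr M ± √Δ)/2 = (-7 ± 4.123106)/2, giving (tr M − √Δ)/2 = -5.5616 and (tr M + √Δ)/2 = -1.4384.

Eigenvalues sorted in increasing order: [-5.5616, -1.4384].


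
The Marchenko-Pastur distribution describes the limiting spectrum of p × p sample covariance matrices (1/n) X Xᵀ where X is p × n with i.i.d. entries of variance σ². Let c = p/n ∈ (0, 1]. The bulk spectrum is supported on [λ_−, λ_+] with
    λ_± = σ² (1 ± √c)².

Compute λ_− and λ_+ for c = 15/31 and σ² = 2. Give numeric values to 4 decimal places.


c = 15/31 = 0.483871; √c = 0.695608.
λ_− = σ² (1 − √c)² = 2 · (1 − 0.695608)² = 2 · (0.304392)² = 0.185309.
λ_+ = σ² (1 + √c)² = 2 · (1 + 0.695608)² = 2 · (1.695608)² = 5.750175.

Rounded to 4 decimal places: λ_− ≈ 0.1853, λ_+ ≈ 5.7502.


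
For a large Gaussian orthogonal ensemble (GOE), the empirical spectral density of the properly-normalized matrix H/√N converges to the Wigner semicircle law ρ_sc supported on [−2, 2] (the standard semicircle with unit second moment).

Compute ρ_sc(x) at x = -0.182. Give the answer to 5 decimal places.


ρ_sc(x) = (1/(2π)) √(4 − x²). With x = -0.182:
  4 − x² = 4 − (-0.182)² = 4 − 0.033124 = 3.966876.
  √(4 − x²) = 1.991702.
  1/(2π) = 0.159155.
  ρ_sc(-0.182) = 0.159155 · 1.991702 = 0.316989.

Rounded to 5 decimal places: ρ_sc(-0.182) ≈ 0.31699.


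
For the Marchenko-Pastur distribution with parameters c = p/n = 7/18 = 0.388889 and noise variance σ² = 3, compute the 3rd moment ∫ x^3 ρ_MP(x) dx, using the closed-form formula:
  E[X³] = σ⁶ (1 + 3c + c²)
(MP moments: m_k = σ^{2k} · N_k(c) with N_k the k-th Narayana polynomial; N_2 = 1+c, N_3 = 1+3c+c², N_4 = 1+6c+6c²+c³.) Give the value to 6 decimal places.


E[X³] = σ⁶ (1 + 3c + c²) (third MP moment). With σ² = 3 (so σ⁶ = 27) and c = 7/18 = 0.388889: E[X³] = 27 · (1 + 3·0.388889 + (0.388889)²) = 27 · 2.317901.

So E[X^3] = 62.583333.


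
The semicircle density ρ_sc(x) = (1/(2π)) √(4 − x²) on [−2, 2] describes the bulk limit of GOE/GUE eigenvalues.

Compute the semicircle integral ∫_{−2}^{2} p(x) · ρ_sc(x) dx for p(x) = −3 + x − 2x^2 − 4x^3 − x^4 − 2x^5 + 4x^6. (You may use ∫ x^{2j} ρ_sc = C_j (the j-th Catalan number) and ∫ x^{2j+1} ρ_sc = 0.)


Write p(x) = Σ a_i x^i, split into monomials and integrate each against ρ_sc separately.
Using ∫ x^{2j} ρ_sc = C_j = (1/(j+1)) C(2j, j) (Catalan numbers) and ∫ x^{2j+1} ρ_sc = 0 (odd monomials vanish by symmetry):
  i = 0 (even): a_0 · C_{0} = -3 · 1 = -3
  i = 1 (odd): ∫ x^1 ρ_sc = 0 (vanishes)
  i = 2 (even): a_2 · C_{1} = -2 · 1 = -2
  i = 3 (odd): ∫ x^3 ρ_sc = 0 (vanishes)
  i = 4 (even): a_4 · C_{2} = -1 · 2 = -2
  i = 5 (odd): ∫ x^5 ρ_sc = 0 (vanishes)
  i = 6 (even): a_6 · C_{3} = 4 · 5 = 20

Summing the contributions: ∫_{−2}^{2} p(x) ρ_sc(x) dx = (-3) + (-2) + (-2) + 20 = 13.


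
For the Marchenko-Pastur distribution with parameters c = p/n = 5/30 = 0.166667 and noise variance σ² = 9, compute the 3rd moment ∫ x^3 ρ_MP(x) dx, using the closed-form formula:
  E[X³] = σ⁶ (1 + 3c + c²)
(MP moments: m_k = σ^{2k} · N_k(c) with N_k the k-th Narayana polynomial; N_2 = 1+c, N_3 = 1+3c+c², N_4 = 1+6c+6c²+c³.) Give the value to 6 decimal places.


E[X³] = σ⁶ (1 + 3c + c²) (third MP moment). With σ² = 9 (so σ⁶ = 729) and c = 5/30 = 0.166667: E[X³] = 729 · (1 + 3·0.166667 + (0.166667)²) = 729 · 1.527778.

So E[X^3] = 1113.750000.


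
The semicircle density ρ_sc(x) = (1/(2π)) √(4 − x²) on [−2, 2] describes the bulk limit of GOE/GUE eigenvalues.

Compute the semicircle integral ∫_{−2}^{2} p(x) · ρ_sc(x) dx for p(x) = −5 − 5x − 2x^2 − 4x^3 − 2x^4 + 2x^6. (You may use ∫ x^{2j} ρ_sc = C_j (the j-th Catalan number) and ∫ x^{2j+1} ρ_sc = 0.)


Write p(x) = Σ a_i x^i, split into monomials and integrate each against ρ_sc separately.
Using ∫ x^{2j} ρ_sc = C_j = (1/(j+1)) C(2j, j) (Catalan numbers) and ∫ x^{2j+1} ρ_sc = 0 (odd monomials vanish by symmetry):
  i = 0 (even): a_0 · C_{0} = -5 · 1 = -5
  i = 1 (odd): ∫ x^1 ρ_sc = 0 (vanishes)
  i = 2 (even): a_2 · C_{1} = -2 · 1 = -2
  i = 3 (odd): ∫ x^3 ρ_sc = 0 (vanishes)
  i = 4 (even): a_4 · C_{2} = -2 · 2 = -4
  i = 6 (even): a_6 · C_{3} = 2 · 5 = 10

Summing the contributions: ∫_{−2}^{2} p(x) ρ_sc(x) dx = (-5) + (-2) + (-4) + 10 = -1.


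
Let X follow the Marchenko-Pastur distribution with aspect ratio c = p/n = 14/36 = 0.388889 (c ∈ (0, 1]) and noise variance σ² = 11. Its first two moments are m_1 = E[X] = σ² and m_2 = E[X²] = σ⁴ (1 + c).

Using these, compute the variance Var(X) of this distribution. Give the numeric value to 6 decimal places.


m_1 = E[X] = σ² = 11, so m_1² = 121.
m_2 = E[X²] = σ⁴ (1 + c) = 121 · (1 + 0.388889) = 121 · 1.388889 = 168.055556.
(Note m_2 − m_1² simplifies to c · σ⁴ = 0.388889 · 121.)

Var(X) = m_2 − m_1² = 168.055556 − 121 = 47.055556.


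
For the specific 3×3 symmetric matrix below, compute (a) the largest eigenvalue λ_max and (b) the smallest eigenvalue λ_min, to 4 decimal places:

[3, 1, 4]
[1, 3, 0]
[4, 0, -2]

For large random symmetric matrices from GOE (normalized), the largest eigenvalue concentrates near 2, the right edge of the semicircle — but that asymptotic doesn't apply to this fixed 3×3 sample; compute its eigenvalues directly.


Since M is real symmetric, all three eigenvalues are real; they are the roots of det(λI − M) = λ³ − (tr M) λ² + s λ − det M, where s is the sum of the principal 2×2 minors.
tr M = 3 + 3 + (-2) = 4.
s = (3·3 − 1²) + (3·(-2) − 4²) + (3·(-2) − 0²) = 8 + (-22) + (-6) = -20.
det M (expand along row 1) = 3·(-6) − 1·(-2) + 4·(-12) = -64.
Characteristic polynomial: λ³ − 4λ² − 20λ + 64 = 0.
Substitute λ = y + (tr M)/3 = y + 1.333333 to remove the quadratic term: y³ + p·y + q = 0 with p = s − (tr M)²/3 = -25.333333 and q = −2(tr M)³/27 + (tr M)·s/3 − det M = 32.592593.
Three real roots ⇒ use the trigonometric (Viète) form: r = 2√(−p/3) = 5.811865, φ = arccos(3q/(p·r)) = arccos(-0.664098) = 2.297083 rad.
y_k = r·cos(φ/3 − 2πk/3) for k = 0, 1, 2 gives y = 4.189781, 1.393323, -5.583104.
λ_k = y_k + 1.333333 gives λ = 5.5231, 2.7267, -4.2498 (check: the sum is 4.0000 = tr M).

Hence λ_max = 5.5231 and λ_min = -4.2498.


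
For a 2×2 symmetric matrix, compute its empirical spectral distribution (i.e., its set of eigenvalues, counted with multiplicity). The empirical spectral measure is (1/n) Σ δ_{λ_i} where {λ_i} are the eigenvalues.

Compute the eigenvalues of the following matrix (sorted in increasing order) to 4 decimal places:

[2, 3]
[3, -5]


Since M is real symmetric, both eigenvalues are real; they are the roots of det(λI − M) = λ² − (tr M) λ + det M.
tr M = 2 + (-5) = -3.
det M = 2·(-5) − 3² = -10 − 9 = -19.
Characteristic polynomial: λ² + 3λ − 19 = 0.
Discriminant Δ = (tr M)² − 4·det M = 9 − (-76) = 85; √Δ = 9.219544.
λ = (tr M ± √Δ)/2 = (-3 ± 9.219544)/2, giving (tr M − √Δ)/2 = -6.1098 and (tr M + √Δ)/2 = 3.1098.

Eigenvalues sorted in increasing order: [-6.1098, 3.1098].


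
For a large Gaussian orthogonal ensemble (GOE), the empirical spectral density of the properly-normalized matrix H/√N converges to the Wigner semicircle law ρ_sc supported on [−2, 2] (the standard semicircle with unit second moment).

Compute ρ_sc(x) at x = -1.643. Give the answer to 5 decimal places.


ρ_sc(x) = (1/(2π)) √(4 − x²). With x = -1.643:
  4 − x² = 4 − (-1.643)² = 4 − 2.699449 = 1.300551.
  √(4 − x²) = 1.140417.
  1/(2π) = 0.159155.
  ρ_sc(-1.643) = 0.159155 · 1.140417 = 0.181503.

Rounded to 5 decimal places: ρ_sc(-1.643) ≈ 0.18150.


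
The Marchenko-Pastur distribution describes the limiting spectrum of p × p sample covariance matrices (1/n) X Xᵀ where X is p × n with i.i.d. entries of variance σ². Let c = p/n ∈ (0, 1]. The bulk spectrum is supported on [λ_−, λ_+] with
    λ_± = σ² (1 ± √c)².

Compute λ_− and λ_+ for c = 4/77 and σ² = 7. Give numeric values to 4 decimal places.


c = 4/77 = 0.051948; √c = 0.227921.
λ_− = σ² (1 − √c)² = 7 · (1 − 0.227921)² = 7 · (0.772079)² = 4.172740.
λ_+ = σ² (1 + √c)² = 7 · (1 + 0.227921)² = 7 · (1.227921)² = 10.554533.

Rounded to 4 decimal places: λ_− ≈ 4.1727, λ_+ ≈ 10.5545.


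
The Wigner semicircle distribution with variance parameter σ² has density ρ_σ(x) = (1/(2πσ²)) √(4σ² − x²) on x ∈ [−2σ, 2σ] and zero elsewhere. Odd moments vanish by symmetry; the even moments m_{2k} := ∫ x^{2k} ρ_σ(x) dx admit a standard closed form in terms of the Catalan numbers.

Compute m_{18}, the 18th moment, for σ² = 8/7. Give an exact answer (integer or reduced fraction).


By the scaled semicircle moment identity, m_{2k} = σ^{2k} · C_k with k = 9.
C_9 = (1/(k+1)) · C(2k, k) = (1/10) · C(18, 9) = (1/10) · 48620 = 4862.
σ^{2k} = (σ²)^k = (8/7)^9 = 134217728/40353607.

Therefore m_{18} = σ^{18} · C_9 = (134217728/40353607) · 4862 = 652566593536/40353607.


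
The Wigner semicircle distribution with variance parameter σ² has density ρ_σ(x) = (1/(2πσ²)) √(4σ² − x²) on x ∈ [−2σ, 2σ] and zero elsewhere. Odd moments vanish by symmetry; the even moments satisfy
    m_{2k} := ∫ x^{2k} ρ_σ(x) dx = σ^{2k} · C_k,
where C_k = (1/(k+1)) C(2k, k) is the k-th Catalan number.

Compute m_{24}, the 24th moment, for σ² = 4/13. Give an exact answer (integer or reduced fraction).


By the scaled semicircle moment identity, m_{2k} = σ^{2k} · C_k with k = 12.
C_12 = (1/(k+1)) · C(2k, k) = (1/13) · C(24, 12) = (1/13) · 2704156 = 208012.
σ^{2k} = (σ²)^k = (4/13)^12 = 16777216/23298085122481.

Therefore m_{24} = σ^{24} · C_12 = (16777216/23298085122481) · 208012 = 3489862254592/23298085122481.


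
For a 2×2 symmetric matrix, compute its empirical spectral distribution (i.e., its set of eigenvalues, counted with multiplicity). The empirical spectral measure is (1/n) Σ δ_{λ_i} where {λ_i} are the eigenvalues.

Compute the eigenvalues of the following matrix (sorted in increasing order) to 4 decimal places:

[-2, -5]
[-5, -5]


Since M is real symmetric, both eigenvalues are real; they are the roots of det(λI − M) = λ² − (tr M) λ + det M.
tr M = -2 + (-5) = -7.
det M = (-2)·(-5) − (-5)² = 10 − 25 = -15.
Characteristic polynomial: λ² + 7λ − 15 = 0.
Discriminant Δ = (tr M)² − 4·det M = 49 − (-60) = 109; √Δ = 10.440307.
λ = (tr M ± √Δ)/2 = (-7 ± 10.440307)/2, giving (tr M − √Δ)/2 = -8.7202 and (tr M + √Δ)/2 = 1.7202.

Eigenvalues sorted in increasing order: [-8.7202, 1.7202].


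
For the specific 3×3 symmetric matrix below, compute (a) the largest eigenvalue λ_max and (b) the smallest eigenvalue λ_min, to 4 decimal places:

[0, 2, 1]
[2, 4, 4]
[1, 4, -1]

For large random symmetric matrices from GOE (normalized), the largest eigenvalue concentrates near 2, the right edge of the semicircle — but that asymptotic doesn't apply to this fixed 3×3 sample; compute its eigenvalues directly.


Since M is real symmetric, all three eigenvalues are real; they are the roots of det(λI − M) = λ³ − (tr M) λ² + s λ − det M, where s is the sum of the principal 2×2 minors.
tr M = 0 + 4 + (-1) = 3.
s = (0·4 − 2²) + (0·(-1) − 1²) + (4·(-1) − 4²) = -4 + (-1) + (-20) = -25.
det M (expand along row 1) = 0·(-20) − 2·(-6) + 1·4 = 16.
Characteristic polynomial: λ³ − 3λ² − 25λ − 16 = 0.
Substitute λ = y + (tr M)/3 = y + 1.000000 to remove the quadratic term: y³ + p·y + q = 0 with p = s − (tr M)²/3 = -28.000000 and q = −2(tr M)³/27 + (tr M)·s/3 − det M = -43.000000.
Three real roots ⇒ use the trigonometric (Viète) form: r = 2√(−p/3) = 6.110101, φ = arccos(3q/(p·r)) = arccos(0.754021) = 0.716634 rad.
y_k = r·cos(φ/3 − 2πk/3) for k = 0, 1, 2 gives y = 5.936599, -1.716262, -4.220336.
λ_k = y_k + 1.000000 gives λ = 6.9366, -0.7163, -3.2203 (check: the sum is 3.0000 = tr M).

Hence λ_max = 6.9366 and λ_min = -3.2203.


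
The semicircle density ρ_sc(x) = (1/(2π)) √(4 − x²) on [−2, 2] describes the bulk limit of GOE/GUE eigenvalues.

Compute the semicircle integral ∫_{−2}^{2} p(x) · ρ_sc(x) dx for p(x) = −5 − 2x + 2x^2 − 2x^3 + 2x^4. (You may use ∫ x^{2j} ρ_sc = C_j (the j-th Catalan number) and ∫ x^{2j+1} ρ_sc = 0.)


Write p(x) = Σ a_i x^i, split into monomials and integrate each against ρ_sc separately.
Using ∫ x^{2j} ρ_sc = C_j = (1/(j+1)) C(2j, j) (Catalan numbers) and ∫ x^{2j+1} ρ_sc = 0 (odd monomials vanish by symmetry):
  i = 0 (even): a_0 · C_{0} = -5 · 1 = -5
  i = 1 (odd): ∫ x^1 ρ_sc = 0 (vanishes)
  i = 2 (even): a_2 · C_{1} = 2 · 1 = 2
  i = 3 (odd): ∫ x^3 ρ_sc = 0 (vanishes)
  i = 4 (even): a_4 · C_{2} = 2 · 2 = 4

Summing the contributions: ∫_{−2}^{2} p(x) ρ_sc(x) dx = (-5) + 2 + 4 = 1.


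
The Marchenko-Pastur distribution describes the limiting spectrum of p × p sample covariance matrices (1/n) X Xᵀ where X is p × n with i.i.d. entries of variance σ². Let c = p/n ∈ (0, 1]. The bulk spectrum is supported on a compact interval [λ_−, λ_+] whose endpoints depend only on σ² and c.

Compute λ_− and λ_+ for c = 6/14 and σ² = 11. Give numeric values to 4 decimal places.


c = 6/14 = 0.428571; √c = 0.654654.
λ_− = σ² (1 − √c)² = 11 · (1 − 0.654654)² = 11 · (0.345346)² = 1.311905.
λ_+ = σ² (1 + √c)² = 11 · (1 + 0.654654)² = 11 · (1.654654)² = 30.116666.

Rounded to 4 decimal places: λ_− ≈ 1.3119, λ_+ ≈ 30.1167.


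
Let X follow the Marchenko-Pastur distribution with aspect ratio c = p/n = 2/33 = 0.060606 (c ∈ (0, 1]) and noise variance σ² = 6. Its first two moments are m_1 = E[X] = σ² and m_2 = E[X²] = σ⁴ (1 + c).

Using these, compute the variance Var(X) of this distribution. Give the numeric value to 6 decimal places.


m_1 = E[X] = σ² = 6, so m_1² = 36.
m_2 = E[X²] = σ⁴ (1 + c) = 36 · (1 + 0.060606) = 36 · 1.060606 = 38.181818.
(Note m_2 − m_1² simplifies to c · σ⁴ = 0.060606 · 36.)

Var(X) = m_2 − m_1² = 38.181818 − 36 = 2.181818.


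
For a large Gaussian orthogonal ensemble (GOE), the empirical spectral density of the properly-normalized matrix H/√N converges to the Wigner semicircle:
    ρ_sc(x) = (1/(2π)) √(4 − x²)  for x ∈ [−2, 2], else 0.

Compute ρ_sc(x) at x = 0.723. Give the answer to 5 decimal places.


ρ_sc(x) = (1/(2π)) √(4 − x²). With x = 0.723:
  4 − x² = 4 − (0.723)² = 4 − 0.522729 = 3.477271.
  √(4 − x²) = 1.864744.
  1/(2π) = 0.159155.
  ρ_sc(0.723) = 0.159155 · 1.864744 = 0.296783.

Rounded to 5 decimal places: ρ_sc(0.723) ≈ 0.29678.


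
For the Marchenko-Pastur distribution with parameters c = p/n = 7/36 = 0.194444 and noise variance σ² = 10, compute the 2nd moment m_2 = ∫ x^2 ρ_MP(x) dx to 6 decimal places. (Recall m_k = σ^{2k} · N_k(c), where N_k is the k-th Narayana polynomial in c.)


E[X²] = σ⁴ (1 + c) (second MP moment). With σ² = 10 (so σ⁴ = 100) and c = 7/36 = 0.194444: E[X²] = 100 · (1 + 0.194444) = 100 · 1.194444.

So E[X^2] = 119.444444.


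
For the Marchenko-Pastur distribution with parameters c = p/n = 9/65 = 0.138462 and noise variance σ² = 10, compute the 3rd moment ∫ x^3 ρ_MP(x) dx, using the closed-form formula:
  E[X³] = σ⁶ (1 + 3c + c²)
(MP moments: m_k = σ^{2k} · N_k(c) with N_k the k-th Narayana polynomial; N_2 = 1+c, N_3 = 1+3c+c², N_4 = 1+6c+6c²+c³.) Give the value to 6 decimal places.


E[X³] = σ⁶ (1 + 3c + c²) (third MP moment). With σ² = 10 (so σ⁶ = 1000) and c = 9/65 = 0.138462: E[X³] = 1000 · (1 + 3·0.138462 + (0.138462)²) = 1000 · 1.434556.

So E[X^3] = 1434.556213.


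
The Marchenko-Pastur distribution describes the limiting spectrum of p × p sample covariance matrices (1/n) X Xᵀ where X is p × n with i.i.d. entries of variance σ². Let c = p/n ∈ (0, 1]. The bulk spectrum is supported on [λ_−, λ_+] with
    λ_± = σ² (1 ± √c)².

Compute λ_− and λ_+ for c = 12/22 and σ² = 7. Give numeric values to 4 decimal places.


c = 12/22 = 0.545455; √c = 0.738549.
λ_− = σ² (1 − √c)² = 7 · (1 − 0.738549)² = 7 · (0.261451)² = 0.478497.
λ_+ = σ² (1 + √c)² = 7 · (1 + 0.738549)² = 7 · (1.738549)² = 21.157867.

Rounded to 4 decimal places: λ_− ≈ 0.4785, λ_+ ≈ 21.1579.


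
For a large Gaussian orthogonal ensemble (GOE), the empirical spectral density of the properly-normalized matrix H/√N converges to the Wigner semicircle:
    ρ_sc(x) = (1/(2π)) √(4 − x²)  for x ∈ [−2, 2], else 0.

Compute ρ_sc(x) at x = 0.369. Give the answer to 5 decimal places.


ρ_sc(x) = (1/(2π)) √(4 − x²). With x = 0.369:
  4 − x² = 4 − (0.369)² = 4 − 0.136161 = 3.863839.
  √(4 − x²) = 1.965665.
  1/(2π) = 0.159155.
  ρ_sc(0.369) = 0.159155 · 1.965665 = 0.312845.

Rounded to 5 decimal places: ρ_sc(0.369) ≈ 0.31285.


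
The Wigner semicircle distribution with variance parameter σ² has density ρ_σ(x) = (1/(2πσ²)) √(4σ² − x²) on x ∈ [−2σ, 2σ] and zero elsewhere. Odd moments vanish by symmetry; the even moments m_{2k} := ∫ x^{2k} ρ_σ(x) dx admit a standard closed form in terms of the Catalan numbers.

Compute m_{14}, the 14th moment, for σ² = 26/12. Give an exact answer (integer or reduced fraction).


By the scaled semicircle moment identity, m_{2k} = σ^{2k} · C_k with k = 7.
C_7 = (1/(k+1)) · C(2k, k) = (1/8) · C(14, 7) = (1/8) · 3432 = 429.
σ^{2k} = (σ²)^k = (26/12)^7 = 62748517/279936.

Therefore m_{14} = σ^{14} · C_7 = (62748517/279936) · 429 = 8973037931/93312.


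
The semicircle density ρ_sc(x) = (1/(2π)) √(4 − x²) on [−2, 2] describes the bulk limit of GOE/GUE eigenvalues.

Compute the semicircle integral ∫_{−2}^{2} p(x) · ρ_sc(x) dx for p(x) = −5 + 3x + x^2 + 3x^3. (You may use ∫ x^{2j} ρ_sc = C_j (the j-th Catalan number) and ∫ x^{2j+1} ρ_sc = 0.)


Write p(x) = Σ a_i x^i, split into monomials and integrate each against ρ_sc separately.
Using ∫ x^{2j} ρ_sc = C_j = (1/(j+1)) C(2j, j) (Catalan numbers) and ∫ x^{2j+1} ρ_sc = 0 (odd monomials vanish by symmetry):
  i = 0 (even): a_0 · C_{0} = -5 · 1 = -5
  i = 1 (odd): ∫ x^1 ρ_sc = 0 (vanishes)
  i = 2 (even): a_2 · C_{1} = 1 · 1 = 1
  i = 3 (odd): ∫ x^3 ρ_sc = 0 (vanishes)

Summing the contributions: ∫_{−2}^{2} p(x) ρ_sc(x) dx = (-5) + 1 = -4.


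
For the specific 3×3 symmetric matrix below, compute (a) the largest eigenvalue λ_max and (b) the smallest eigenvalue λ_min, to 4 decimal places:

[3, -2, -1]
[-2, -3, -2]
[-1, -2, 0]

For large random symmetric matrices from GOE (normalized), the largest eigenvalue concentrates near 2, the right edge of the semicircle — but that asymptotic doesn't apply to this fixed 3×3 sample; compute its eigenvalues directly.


Since M is real symmetric, all three eigenvalues are real; they are the roots of det(λI − M) = λ³ − (tr M) λ² + s λ − det M, where s is the sum of the principal 2×2 minors.
tr M = 3 + (-3) + 0 = 0.
s = (3·(-3) − (-2)²) + (3·0 − (-1)²) + ((-3)·0 − (-2)²) = -13 + (-1) + (-4) = -18.
det M (expand along row 1) = 3·(-4) − (-2)·(-2) + (-1)·1 = -17.
Characteristic polynomial: λ³ − 18λ + 17 = 0.
Substitute λ = y + (tr M)/3 = y + 0.000000 to remove the quadratic term: y³ + p·y + q = 0 with p = s − (tr M)²/3 = -18.000000 and q = −2(tr M)³/27 + (tr M)·s/3 − det M = 17.000000.
Three real roots ⇒ use the trigonometric (Viète) form: r = 2√(−p/3) = 4.898979, φ = arccos(3q/(p·r)) = arccos(-0.578352) = 2.187503 rad.
y_k = r·cos(φ/3 − 2πk/3) for k = 0, 1, 2 gives y = 3.653312, 1.000000, -4.653312.
λ_k = y_k + 0.000000 gives λ = 3.6533, 1.0000, -4.6533 (check: the sum is 0.0000 = tr M).

Hence λ_max = 3.6533 and λ_min = -4.6533.


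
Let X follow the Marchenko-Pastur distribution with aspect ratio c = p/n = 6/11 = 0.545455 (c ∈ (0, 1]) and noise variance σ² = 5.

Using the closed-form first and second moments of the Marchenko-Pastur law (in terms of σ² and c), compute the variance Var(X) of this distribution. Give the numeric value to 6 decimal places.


Recall the MP moments m_1 = E[X] = σ² and m_2 = E[X²] = σ⁴ (1 + c).
m_1 = E[X] = σ² = 5, so m_1² = 25.
m_2 = E[X²] = σ⁴ (1 + c) = 25 · (1 + 0.545455) = 25 · 1.545455 = 38.636364.
(Note m_2 − m_1² simplifies to c · σ⁴ = 0.545455 · 25.)

Var(X) = m_2 − m_1² = 38.636364 − 25 = 13.636364.


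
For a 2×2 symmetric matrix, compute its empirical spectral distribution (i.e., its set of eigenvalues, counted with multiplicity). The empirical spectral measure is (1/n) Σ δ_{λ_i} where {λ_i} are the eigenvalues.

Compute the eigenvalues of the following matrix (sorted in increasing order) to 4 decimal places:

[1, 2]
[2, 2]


Since M is real symmetric, both eigenvalues are real; they are the roots of det(λI − M) = λ² − (tr M) λ + det M.
tr M = 1 + 2 = 3.
det M = 1·2 − 2² = 2 − 4 = -2.
Characteristic polynomial: λ² − 3λ − 2 = 0.
Discriminant Δ = (tr M)² − 4·det M = 9 − (-8) = 17; √Δ = 4.123106.
λ = (tr M ± √Δ)/2 = (3 ± 4.123106)/2, giving (tr M − √Δ)/2 = -0.5616 and (tr M + √Δ)/2 = 3.5616.

Eigenvalues sorted in increasing order: [-0.5616, 3.5616].


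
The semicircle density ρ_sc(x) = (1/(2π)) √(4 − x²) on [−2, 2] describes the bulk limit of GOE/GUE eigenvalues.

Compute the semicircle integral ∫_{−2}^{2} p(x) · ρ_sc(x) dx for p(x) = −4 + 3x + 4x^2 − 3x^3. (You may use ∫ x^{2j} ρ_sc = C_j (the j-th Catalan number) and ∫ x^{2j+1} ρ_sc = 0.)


Write p(x) = Σ a_i x^i, split into monomials and integrate each against ρ_sc separately.
Using ∫ x^{2j} ρ_sc = C_j = (1/(j+1)) C(2j, j) (Catalan numbers) and ∫ x^{2j+1} ρ_sc = 0 (odd monomials vanish by symmetry):
  i = 0 (even): a_0 · C_{0} = -4 · 1 = -4
  i = 1 (odd): ∫ x^1 ρ_sc = 0 (vanishes)
  i = 2 (even): a_2 · C_{1} = 4 · 1 = 4
  i = 3 (odd): ∫ x^3 ρ_sc = 0 (vanishes)

Summing the contributions: ∫_{−2}^{2} p(x) ρ_sc(x) dx = (-4) + 4 = 0.


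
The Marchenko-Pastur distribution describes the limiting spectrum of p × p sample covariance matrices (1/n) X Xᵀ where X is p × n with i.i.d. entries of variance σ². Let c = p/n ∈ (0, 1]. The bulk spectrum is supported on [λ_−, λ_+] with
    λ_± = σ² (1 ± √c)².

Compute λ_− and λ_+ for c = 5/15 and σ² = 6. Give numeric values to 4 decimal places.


c = 5/15 = 0.333333; √c = 0.577350.
λ_− = σ² (1 − √c)² = 6 · (1 − 0.577350)² = 6 · (0.422650)² = 1.071797.
λ_+ = σ² (1 + √c)² = 6 · (1 + 0.577350)² = 6 · (1.577350)² = 14.928203.

Rounded to 4 decimal places: λ_− ≈ 1.0718, λ_+ ≈ 14.9282.


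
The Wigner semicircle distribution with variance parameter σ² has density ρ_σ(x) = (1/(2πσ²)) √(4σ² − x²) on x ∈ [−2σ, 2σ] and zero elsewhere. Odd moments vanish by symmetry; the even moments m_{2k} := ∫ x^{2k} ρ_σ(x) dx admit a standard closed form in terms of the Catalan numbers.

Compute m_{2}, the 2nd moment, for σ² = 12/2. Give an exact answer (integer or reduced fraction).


By the scaled semicircle moment identity, m_{2k} = σ^{2k} · C_k with k = 1.
C_1 = (1/(k+1)) · C(2k, k) = (1/2) · C(2, 1) = (1/2) · 2 = 1.
σ^{2k} = (σ²)^k = (12/2)^1 = 6.

Therefore m_{2} = σ^{2} · C_1 = 6 · 1 = 6.


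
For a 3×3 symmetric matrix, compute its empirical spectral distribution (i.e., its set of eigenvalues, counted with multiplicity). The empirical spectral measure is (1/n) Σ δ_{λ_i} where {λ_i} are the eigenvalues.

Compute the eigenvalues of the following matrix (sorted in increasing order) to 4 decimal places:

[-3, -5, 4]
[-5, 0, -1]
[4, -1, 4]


Since M is real symmetric, all three eigenvalues are real; they are the roots of det(λI − M) = λ³ − (tr M) λ² + s λ − det M, where s is the sum of the principal 2×2 minors.
tr M = -3 + 0 + 4 = 1.
s = ((-3)·0 − (-5)²) + ((-3)·4 − 4²) + (0·4 − (-1)²) = -25 + (-28) + (-1) = -54.
det M (expand along row 1) = (-3)·(-1) − (-5)·(-16) + 4·5 = -57.
Characteristic polynomial: λ³ − λ² − 54λ + 57 = 0.
Substitute λ = y + (tr M)/3 = y + 0.333333 to remove the quadratic term: y³ + p·y + q = 0 with p = s − (tr M)²/3 = -54.333333 and q = −2(tr M)³/27 + (tr M)·s/3 − det M = 38.925926.
Three real roots ⇒ use the trigonometric (Viète) form: r = 2√(−p/3) = 8.511430, φ = arccos(3q/(p·r)) = arccos(-0.252517) = 1.826077 rad.
y_k = r·cos(φ/3 − 2πk/3) for k = 0, 1, 2 gives y = 6.982746, 0.723395, -7.706142.
λ_k = y_k + 0.333333 gives λ = 7.3161, 1.0567, -7.3728 (check: the sum is 1.0000 = tr M).

Eigenvalues sorted in increasing order: [-7.3728, 1.0567, 7.3161].


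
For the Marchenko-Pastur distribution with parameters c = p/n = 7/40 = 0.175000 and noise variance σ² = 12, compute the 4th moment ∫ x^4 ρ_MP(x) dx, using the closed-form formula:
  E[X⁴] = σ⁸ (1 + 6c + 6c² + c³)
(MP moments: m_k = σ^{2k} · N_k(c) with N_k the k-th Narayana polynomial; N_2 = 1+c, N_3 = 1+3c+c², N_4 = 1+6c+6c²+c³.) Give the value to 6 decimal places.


E[X⁴] = σ⁸ (1 + 6c + 6c² + c³) (fourth MP moment). With σ² = 12 (so σ⁸ = 20736) and c = 7/40 = 0.175000: E[X⁴] = 20736 · (1 + 6·0.175000 + 6·(0.175000)² + (0.175000)³) = 20736 · 2.239109.

So E[X^4] = 46430.172000.


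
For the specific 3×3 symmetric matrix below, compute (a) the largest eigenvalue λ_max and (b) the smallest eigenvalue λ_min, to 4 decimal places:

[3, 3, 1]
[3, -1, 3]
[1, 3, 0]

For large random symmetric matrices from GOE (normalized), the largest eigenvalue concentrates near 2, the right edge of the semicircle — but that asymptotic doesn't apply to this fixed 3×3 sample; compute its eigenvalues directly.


Since M is real symmetric, all three eigenvalues are real; they are the roots of det(λI − M) = λ³ − (tr M) λ² + s λ − det M, where s is the sum of the principal 2×2 minors.
tr M = 3 + (-1) + 0 = 2.
s = (3·(-1) − 3²) + (3·0 − 1²) + ((-1)·0 − 3²) = -12 + (-1) + (-9) = -22.
det M (expand along row 1) = 3·(-9) − 3·(-3) + 1·10 = -8.
Characteristic polynomial: λ³ − 2λ² − 22λ + 8 = 0.
Substitute λ = y + (tr M)/3 = y + 0.666667 to remove the quadratic term: y³ + p·y + q = 0 with p = s − (tr M)²/3 = -23.333333 and q = −2(tr M)³/27 + (tr M)·s/3 − det M = -7.259259.
Three real roots ⇒ use the trigonometric (Viète) form: r = 2√(−p/3) = 5.577734, φ = arccos(3q/(p·r)) = arccos(0.167332) = 1.402673 rad.
y_k = r·cos(φ/3 − 2πk/3) for k = 0, 1, 2 gives y = 4.979085, -0.312418, -4.666667.
λ_k = y_k + 0.666667 gives λ = 5.6458, 0.3542, -4.0000 (check: the sum is 2.0000 = tr M).

Hence λ_max = 5.6458 and λ_min = -4.0000.


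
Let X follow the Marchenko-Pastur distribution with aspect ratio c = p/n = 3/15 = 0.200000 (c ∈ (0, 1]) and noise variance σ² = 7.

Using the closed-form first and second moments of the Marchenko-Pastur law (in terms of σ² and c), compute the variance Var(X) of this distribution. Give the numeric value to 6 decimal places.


Recall the MP moments m_1 = E[X] = σ² and m_2 = E[X²] = σ⁴ (1 + c).
m_1 = E[X] = σ² = 7, so m_1² = 49.
m_2 = E[X²] = σ⁴ (1 + c) = 49 · (1 + 0.200000) = 49 · 1.200000 = 58.800000.
(Note m_2 − m_1² simplifies to c · σ⁴ = 0.200000 · 49.)

Var(X) = m_2 − m_1² = 58.800000 − 49 = 9.800000.


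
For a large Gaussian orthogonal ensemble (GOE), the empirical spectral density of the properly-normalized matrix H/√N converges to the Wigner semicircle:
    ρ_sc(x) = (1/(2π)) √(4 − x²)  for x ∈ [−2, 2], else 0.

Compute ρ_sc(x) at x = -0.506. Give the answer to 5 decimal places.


ρ_sc(x) = (1/(2π)) √(4 − x²). With x = -0.506:
  4 − x² = 4 − (-0.506)² = 4 − 0.256036 = 3.743964.
  √(4 − x²) = 1.934933.
  1/(2π) = 0.159155.
  ρ_sc(-0.506) = 0.159155 · 1.934933 = 0.307954.

Rounded to 5 decimal places: ρ_sc(-0.506) ≈ 0.30795.


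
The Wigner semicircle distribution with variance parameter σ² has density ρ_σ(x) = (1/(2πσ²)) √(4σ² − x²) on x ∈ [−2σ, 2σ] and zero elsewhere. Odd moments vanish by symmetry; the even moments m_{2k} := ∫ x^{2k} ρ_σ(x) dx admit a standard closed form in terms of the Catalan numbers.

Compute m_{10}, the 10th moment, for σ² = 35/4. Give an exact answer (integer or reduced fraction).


By the scaled semicircle moment identity, m_{2k} = σ^{2k} · C_k with k = 5.
C_5 = (1/(k+1)) · C(2k, k) = (1/6) · C(10, 5) = (1/6) · 252 = 42.
σ^{2k} = (σ²)^k = (35/4)^5 = 52521875/1024.

Therefore m_{10} = σ^{10} · C_5 = (52521875/1024) · 42 = 1102959375/512.


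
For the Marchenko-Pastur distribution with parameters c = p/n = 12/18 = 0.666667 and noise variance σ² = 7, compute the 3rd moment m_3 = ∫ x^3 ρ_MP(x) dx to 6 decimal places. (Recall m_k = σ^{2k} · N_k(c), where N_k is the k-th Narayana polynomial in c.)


E[X³] = σ⁶ (1 + 3c + c²) (third MP moment). With σ² = 7 (so σ⁶ = 343) and c = 12/18 = 0.666667: E[X³] = 343 · (1 + 3·0.666667 + (0.666667)²) = 343 · 3.444444.

So E[X^3] = 1181.444444.


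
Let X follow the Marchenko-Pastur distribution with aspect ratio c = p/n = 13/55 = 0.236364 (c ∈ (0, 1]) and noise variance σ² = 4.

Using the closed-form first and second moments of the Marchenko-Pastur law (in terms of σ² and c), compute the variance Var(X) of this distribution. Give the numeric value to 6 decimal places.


Recall the MP moments m_1 = E[X] = σ² and m_2 = E[X²] = σ⁴ (1 + c).
m_1 = E[X] = σ² = 4, so m_1² = 16.
m_2 = E[X²] = σ⁴ (1 + c) = 16 · (1 + 0.236364) = 16 · 1.236364 = 19.781818.
(Note m_2 − m_1² simplifies to c · σ⁴ = 0.236364 · 16.)

Var(X) = m_2 − m_1² = 19.781818 − 16 = 3.781818.


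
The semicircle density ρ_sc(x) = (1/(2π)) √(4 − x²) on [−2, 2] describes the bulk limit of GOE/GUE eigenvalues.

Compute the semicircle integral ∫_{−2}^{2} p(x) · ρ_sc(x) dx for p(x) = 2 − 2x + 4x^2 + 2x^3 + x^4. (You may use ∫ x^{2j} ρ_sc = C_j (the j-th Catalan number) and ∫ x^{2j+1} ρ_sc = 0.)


Write p(x) = Σ a_i x^i, split into monomials and integrate each against ρ_sc separately.
Using ∫ x^{2j} ρ_sc = C_j = (1/(j+1)) C(2j, j) (Catalan numbers) and ∫ x^{2j+1} ρ_sc = 0 (odd monomials vanish by symmetry):
  i = 0 (even): a_0 · C_{0} = 2 · 1 = 2
  i = 1 (odd): ∫ x^1 ρ_sc = 0 (vanishes)
  i = 2 (even): a_2 · C_{1} = 4 · 1 = 4
  i = 3 (odd): ∫ x^3 ρ_sc = 0 (vanishes)
  i = 4 (even): a_4 · C_{2} = 1 · 2 = 2

Summing the contributions: ∫_{−2}^{2} p(x) ρ_sc(x) dx = 2 + 4 + 2 = 8.
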